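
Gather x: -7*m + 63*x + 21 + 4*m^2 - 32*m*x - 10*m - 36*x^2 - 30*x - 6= 4*m^2 - 17*m - 36*x^2 + x*(33 - 32*m) + 15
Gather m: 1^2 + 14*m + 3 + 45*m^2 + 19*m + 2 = 45*m^2 + 33*m + 6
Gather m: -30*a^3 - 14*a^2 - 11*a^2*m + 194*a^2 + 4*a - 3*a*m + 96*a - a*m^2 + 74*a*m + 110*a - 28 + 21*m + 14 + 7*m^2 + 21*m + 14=-30*a^3 + 180*a^2 + 210*a + m^2*(7 - a) + m*(-11*a^2 + 71*a + 42)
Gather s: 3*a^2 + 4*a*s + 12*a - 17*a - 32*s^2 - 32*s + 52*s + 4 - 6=3*a^2 - 5*a - 32*s^2 + s*(4*a + 20) - 2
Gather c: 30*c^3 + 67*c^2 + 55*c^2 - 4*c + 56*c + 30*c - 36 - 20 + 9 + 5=30*c^3 + 122*c^2 + 82*c - 42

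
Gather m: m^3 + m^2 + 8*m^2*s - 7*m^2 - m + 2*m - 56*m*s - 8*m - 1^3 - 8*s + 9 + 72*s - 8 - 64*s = m^3 + m^2*(8*s - 6) + m*(-56*s - 7)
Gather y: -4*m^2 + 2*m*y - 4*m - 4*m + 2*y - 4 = -4*m^2 - 8*m + y*(2*m + 2) - 4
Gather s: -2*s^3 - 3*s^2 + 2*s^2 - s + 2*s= -2*s^3 - s^2 + s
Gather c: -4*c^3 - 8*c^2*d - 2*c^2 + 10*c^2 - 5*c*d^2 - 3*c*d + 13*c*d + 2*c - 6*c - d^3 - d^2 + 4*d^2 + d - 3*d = -4*c^3 + c^2*(8 - 8*d) + c*(-5*d^2 + 10*d - 4) - d^3 + 3*d^2 - 2*d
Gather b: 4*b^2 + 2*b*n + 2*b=4*b^2 + b*(2*n + 2)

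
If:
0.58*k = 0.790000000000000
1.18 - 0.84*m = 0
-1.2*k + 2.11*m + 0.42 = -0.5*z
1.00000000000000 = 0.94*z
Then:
No Solution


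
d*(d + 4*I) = d^2 + 4*I*d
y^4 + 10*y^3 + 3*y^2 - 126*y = y*(y - 3)*(y + 6)*(y + 7)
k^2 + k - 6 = (k - 2)*(k + 3)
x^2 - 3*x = x*(x - 3)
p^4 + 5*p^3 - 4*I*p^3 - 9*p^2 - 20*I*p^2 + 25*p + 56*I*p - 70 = (p - 2)*(p + 7)*(p - 5*I)*(p + I)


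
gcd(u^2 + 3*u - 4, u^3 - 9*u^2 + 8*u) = u - 1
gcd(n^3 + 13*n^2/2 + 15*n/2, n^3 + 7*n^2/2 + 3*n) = n^2 + 3*n/2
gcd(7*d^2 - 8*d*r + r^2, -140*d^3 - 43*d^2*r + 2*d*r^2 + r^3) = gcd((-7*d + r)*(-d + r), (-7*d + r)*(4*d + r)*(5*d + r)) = -7*d + r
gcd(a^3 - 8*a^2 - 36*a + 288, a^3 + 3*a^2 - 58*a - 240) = a^2 - 2*a - 48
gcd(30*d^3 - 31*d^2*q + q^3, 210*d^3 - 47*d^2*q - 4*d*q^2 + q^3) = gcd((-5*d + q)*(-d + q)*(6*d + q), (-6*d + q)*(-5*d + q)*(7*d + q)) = -5*d + q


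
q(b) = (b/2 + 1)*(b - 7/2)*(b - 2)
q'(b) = (b/2 + 1)*(b - 7/2) + (b/2 + 1)*(b - 2) + (b - 7/2)*(b - 2)/2 = 3*b^2/2 - 7*b/2 - 2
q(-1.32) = 5.44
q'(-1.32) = 5.23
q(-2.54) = -7.40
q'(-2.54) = 16.57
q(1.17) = 3.07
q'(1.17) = -4.04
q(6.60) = 61.32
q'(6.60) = 40.24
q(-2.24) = -2.92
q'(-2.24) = 13.37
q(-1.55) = 4.03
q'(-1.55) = 7.03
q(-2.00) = 0.00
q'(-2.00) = 11.00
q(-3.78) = -37.45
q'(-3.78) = 32.66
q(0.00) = 7.00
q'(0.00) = -2.00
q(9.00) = 211.75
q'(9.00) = 88.00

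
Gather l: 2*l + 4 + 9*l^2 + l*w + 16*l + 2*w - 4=9*l^2 + l*(w + 18) + 2*w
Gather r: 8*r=8*r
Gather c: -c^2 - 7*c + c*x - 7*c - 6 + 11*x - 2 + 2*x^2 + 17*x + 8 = -c^2 + c*(x - 14) + 2*x^2 + 28*x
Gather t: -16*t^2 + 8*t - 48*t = -16*t^2 - 40*t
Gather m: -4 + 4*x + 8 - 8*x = 4 - 4*x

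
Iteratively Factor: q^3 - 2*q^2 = (q)*(q^2 - 2*q) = q^2*(q - 2)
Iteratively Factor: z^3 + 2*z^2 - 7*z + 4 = (z - 1)*(z^2 + 3*z - 4) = (z - 1)^2*(z + 4)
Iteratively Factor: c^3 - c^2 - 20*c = (c - 5)*(c^2 + 4*c) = c*(c - 5)*(c + 4)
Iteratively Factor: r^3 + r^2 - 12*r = (r + 4)*(r^2 - 3*r) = (r - 3)*(r + 4)*(r)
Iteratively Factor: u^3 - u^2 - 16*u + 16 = (u + 4)*(u^2 - 5*u + 4) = (u - 4)*(u + 4)*(u - 1)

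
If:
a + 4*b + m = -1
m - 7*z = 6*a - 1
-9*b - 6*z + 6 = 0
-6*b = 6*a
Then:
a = -14/27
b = 14/27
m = -23/9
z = 2/9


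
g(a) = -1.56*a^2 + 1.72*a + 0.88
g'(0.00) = 1.72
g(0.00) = 0.88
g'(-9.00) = 29.80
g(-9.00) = -140.96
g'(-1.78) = 7.27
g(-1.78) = -7.12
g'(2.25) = -5.30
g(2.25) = -3.15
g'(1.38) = -2.59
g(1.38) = 0.28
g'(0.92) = -1.15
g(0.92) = 1.14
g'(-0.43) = 3.06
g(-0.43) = -0.15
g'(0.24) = 0.97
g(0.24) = 1.20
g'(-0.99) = 4.81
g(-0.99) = -2.35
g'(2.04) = -4.64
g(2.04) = -2.10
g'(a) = 1.72 - 3.12*a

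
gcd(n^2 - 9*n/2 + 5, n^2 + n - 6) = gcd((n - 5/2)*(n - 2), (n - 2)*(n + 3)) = n - 2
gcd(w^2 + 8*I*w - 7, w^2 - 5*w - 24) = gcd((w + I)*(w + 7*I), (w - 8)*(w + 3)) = 1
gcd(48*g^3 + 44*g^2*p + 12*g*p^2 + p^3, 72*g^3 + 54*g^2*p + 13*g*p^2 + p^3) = 24*g^2 + 10*g*p + p^2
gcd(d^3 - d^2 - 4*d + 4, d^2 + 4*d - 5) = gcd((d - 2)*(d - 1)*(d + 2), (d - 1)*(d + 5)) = d - 1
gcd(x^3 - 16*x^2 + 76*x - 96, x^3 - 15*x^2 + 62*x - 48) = x^2 - 14*x + 48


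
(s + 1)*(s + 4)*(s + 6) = s^3 + 11*s^2 + 34*s + 24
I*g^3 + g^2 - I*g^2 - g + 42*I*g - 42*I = (g - 7*I)*(g + 6*I)*(I*g - I)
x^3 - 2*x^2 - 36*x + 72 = (x - 6)*(x - 2)*(x + 6)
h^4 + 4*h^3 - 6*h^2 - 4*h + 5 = (h - 1)^2*(h + 1)*(h + 5)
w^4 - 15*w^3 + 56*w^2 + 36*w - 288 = (w - 8)*(w - 6)*(w - 3)*(w + 2)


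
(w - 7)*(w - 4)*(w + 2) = w^3 - 9*w^2 + 6*w + 56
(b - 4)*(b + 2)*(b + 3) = b^3 + b^2 - 14*b - 24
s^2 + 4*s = s*(s + 4)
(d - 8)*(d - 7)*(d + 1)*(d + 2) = d^4 - 12*d^3 + 13*d^2 + 138*d + 112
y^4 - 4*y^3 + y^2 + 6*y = y*(y - 3)*(y - 2)*(y + 1)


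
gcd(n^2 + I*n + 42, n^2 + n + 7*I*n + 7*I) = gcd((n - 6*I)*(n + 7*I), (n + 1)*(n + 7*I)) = n + 7*I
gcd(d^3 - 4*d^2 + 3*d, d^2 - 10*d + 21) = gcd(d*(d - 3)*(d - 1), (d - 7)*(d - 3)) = d - 3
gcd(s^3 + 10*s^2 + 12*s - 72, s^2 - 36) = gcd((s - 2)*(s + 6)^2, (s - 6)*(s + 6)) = s + 6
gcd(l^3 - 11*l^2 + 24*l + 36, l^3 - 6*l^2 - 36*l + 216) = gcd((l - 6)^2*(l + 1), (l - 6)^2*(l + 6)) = l^2 - 12*l + 36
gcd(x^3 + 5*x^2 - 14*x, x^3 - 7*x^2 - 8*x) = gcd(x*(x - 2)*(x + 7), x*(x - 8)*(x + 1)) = x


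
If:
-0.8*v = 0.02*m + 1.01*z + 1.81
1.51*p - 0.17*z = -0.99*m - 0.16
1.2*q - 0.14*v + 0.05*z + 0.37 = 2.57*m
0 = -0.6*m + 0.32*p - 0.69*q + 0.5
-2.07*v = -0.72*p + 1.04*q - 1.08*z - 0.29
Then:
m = 0.29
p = -0.43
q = 0.27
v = -0.77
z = -1.19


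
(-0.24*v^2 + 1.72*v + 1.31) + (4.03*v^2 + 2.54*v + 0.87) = 3.79*v^2 + 4.26*v + 2.18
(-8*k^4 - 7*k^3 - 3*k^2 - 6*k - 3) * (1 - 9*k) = 72*k^5 + 55*k^4 + 20*k^3 + 51*k^2 + 21*k - 3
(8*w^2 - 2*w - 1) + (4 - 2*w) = 8*w^2 - 4*w + 3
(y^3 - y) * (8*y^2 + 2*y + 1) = 8*y^5 + 2*y^4 - 7*y^3 - 2*y^2 - y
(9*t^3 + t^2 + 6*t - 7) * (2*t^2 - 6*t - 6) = 18*t^5 - 52*t^4 - 48*t^3 - 56*t^2 + 6*t + 42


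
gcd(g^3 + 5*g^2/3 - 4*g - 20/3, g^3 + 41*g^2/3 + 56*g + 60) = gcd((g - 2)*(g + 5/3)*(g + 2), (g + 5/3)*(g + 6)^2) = g + 5/3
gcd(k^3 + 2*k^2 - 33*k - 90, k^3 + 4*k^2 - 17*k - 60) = k^2 + 8*k + 15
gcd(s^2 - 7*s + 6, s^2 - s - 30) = s - 6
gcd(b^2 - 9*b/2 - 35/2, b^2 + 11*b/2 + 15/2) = b + 5/2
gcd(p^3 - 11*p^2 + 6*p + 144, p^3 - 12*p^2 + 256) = p - 8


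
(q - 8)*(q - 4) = q^2 - 12*q + 32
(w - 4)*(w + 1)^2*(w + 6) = w^4 + 4*w^3 - 19*w^2 - 46*w - 24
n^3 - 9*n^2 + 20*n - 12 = (n - 6)*(n - 2)*(n - 1)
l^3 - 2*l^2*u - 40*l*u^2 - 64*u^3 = (l - 8*u)*(l + 2*u)*(l + 4*u)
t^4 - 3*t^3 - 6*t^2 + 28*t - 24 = (t - 2)^3*(t + 3)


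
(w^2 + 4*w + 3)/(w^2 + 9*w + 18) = (w + 1)/(w + 6)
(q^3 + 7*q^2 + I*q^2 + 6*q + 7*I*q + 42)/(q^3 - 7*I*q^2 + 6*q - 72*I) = (q^2 + q*(7 - 2*I) - 14*I)/(q^2 - 10*I*q - 24)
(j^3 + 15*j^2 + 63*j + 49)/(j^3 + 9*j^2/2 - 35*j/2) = 2*(j^2 + 8*j + 7)/(j*(2*j - 5))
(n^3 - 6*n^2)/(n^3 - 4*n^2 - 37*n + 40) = n^2*(n - 6)/(n^3 - 4*n^2 - 37*n + 40)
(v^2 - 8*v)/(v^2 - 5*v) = (v - 8)/(v - 5)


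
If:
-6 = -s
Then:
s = 6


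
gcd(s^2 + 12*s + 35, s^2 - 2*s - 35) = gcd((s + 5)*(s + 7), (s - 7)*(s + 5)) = s + 5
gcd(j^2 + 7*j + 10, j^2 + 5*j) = j + 5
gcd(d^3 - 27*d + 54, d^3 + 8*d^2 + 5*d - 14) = 1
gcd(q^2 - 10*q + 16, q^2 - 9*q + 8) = q - 8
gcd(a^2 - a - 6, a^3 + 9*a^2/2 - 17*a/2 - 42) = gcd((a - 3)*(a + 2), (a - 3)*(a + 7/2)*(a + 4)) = a - 3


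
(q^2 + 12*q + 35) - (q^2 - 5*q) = 17*q + 35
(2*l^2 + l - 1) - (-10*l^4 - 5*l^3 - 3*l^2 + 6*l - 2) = 10*l^4 + 5*l^3 + 5*l^2 - 5*l + 1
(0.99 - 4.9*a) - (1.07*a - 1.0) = 1.99 - 5.97*a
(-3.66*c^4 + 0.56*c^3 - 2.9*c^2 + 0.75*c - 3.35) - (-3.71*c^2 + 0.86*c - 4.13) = -3.66*c^4 + 0.56*c^3 + 0.81*c^2 - 0.11*c + 0.78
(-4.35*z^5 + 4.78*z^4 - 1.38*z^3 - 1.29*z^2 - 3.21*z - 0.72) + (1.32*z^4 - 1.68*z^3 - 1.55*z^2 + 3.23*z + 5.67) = -4.35*z^5 + 6.1*z^4 - 3.06*z^3 - 2.84*z^2 + 0.02*z + 4.95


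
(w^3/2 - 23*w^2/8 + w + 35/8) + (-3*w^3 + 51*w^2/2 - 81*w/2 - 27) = -5*w^3/2 + 181*w^2/8 - 79*w/2 - 181/8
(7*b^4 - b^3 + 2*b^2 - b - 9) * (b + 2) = 7*b^5 + 13*b^4 + 3*b^2 - 11*b - 18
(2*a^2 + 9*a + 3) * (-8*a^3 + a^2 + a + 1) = -16*a^5 - 70*a^4 - 13*a^3 + 14*a^2 + 12*a + 3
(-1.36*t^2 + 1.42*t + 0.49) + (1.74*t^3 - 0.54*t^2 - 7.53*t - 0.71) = 1.74*t^3 - 1.9*t^2 - 6.11*t - 0.22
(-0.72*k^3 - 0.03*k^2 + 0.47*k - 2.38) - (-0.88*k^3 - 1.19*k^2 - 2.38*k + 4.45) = 0.16*k^3 + 1.16*k^2 + 2.85*k - 6.83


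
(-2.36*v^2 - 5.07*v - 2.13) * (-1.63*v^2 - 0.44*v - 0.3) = 3.8468*v^4 + 9.3025*v^3 + 6.4107*v^2 + 2.4582*v + 0.639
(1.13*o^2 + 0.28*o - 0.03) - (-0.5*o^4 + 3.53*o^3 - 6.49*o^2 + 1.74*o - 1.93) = 0.5*o^4 - 3.53*o^3 + 7.62*o^2 - 1.46*o + 1.9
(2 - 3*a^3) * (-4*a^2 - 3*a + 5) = 12*a^5 + 9*a^4 - 15*a^3 - 8*a^2 - 6*a + 10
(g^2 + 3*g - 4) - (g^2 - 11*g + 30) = 14*g - 34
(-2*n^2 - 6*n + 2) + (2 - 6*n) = -2*n^2 - 12*n + 4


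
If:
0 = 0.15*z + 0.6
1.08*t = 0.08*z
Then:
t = -0.30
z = -4.00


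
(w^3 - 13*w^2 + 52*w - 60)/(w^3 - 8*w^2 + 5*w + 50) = (w^2 - 8*w + 12)/(w^2 - 3*w - 10)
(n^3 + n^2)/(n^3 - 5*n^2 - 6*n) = n/(n - 6)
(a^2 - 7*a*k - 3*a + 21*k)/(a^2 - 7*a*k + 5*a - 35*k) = (a - 3)/(a + 5)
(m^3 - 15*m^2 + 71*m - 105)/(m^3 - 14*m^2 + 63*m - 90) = (m - 7)/(m - 6)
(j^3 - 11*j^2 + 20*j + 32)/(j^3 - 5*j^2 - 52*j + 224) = (j + 1)/(j + 7)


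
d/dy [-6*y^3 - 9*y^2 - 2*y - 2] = -18*y^2 - 18*y - 2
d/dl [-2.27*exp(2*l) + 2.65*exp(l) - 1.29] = (2.65 - 4.54*exp(l))*exp(l)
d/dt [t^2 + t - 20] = 2*t + 1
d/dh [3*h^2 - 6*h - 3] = 6*h - 6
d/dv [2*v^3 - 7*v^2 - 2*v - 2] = 6*v^2 - 14*v - 2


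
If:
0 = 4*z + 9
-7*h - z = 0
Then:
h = 9/28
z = -9/4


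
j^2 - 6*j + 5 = (j - 5)*(j - 1)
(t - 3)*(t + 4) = t^2 + t - 12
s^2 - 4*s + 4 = (s - 2)^2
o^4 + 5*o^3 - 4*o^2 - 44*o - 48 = (o - 3)*(o + 2)^2*(o + 4)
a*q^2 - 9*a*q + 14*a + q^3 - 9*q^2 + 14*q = (a + q)*(q - 7)*(q - 2)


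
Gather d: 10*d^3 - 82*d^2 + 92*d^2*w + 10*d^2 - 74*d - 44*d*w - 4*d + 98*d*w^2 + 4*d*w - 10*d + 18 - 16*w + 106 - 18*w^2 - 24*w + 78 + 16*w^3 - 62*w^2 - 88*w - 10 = 10*d^3 + d^2*(92*w - 72) + d*(98*w^2 - 40*w - 88) + 16*w^3 - 80*w^2 - 128*w + 192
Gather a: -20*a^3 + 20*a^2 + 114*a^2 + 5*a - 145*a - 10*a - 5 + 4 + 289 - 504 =-20*a^3 + 134*a^2 - 150*a - 216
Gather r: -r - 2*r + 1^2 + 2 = 3 - 3*r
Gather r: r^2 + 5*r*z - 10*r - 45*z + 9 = r^2 + r*(5*z - 10) - 45*z + 9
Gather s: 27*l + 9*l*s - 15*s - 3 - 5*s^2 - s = 27*l - 5*s^2 + s*(9*l - 16) - 3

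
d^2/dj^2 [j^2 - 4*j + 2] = 2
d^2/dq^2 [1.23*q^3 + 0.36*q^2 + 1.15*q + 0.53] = 7.38*q + 0.72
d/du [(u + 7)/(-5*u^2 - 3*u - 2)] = (-5*u^2 - 3*u + (u + 7)*(10*u + 3) - 2)/(5*u^2 + 3*u + 2)^2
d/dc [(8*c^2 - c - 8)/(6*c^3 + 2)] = (-24*c^4 + 6*c^3 + 72*c^2 + 16*c - 1)/(2*(9*c^6 + 6*c^3 + 1))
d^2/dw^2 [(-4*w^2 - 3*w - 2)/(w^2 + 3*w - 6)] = 6*(3*w^3 - 26*w^2 - 24*w - 76)/(w^6 + 9*w^5 + 9*w^4 - 81*w^3 - 54*w^2 + 324*w - 216)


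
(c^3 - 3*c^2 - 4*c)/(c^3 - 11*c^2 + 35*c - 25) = c*(c^2 - 3*c - 4)/(c^3 - 11*c^2 + 35*c - 25)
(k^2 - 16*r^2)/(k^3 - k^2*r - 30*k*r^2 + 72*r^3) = (-k - 4*r)/(-k^2 - 3*k*r + 18*r^2)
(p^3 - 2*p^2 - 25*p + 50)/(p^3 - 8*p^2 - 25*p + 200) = (p - 2)/(p - 8)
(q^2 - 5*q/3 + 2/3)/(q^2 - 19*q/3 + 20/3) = (3*q^2 - 5*q + 2)/(3*q^2 - 19*q + 20)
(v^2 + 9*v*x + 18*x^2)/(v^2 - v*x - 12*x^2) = (-v - 6*x)/(-v + 4*x)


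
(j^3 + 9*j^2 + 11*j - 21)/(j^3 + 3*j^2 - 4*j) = (j^2 + 10*j + 21)/(j*(j + 4))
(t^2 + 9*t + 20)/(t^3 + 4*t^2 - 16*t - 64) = (t + 5)/(t^2 - 16)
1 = 1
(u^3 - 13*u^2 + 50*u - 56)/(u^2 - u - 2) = (u^2 - 11*u + 28)/(u + 1)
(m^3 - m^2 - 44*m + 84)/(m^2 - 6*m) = m + 5 - 14/m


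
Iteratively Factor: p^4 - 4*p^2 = (p)*(p^3 - 4*p) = p*(p - 2)*(p^2 + 2*p) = p^2*(p - 2)*(p + 2)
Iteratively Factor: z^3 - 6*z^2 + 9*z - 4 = (z - 1)*(z^2 - 5*z + 4) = (z - 4)*(z - 1)*(z - 1)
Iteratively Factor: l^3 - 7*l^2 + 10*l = (l - 5)*(l^2 - 2*l) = (l - 5)*(l - 2)*(l)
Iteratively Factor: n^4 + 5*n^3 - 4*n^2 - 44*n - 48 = (n + 4)*(n^3 + n^2 - 8*n - 12) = (n + 2)*(n + 4)*(n^2 - n - 6) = (n + 2)^2*(n + 4)*(n - 3)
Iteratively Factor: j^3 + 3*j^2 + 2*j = (j + 2)*(j^2 + j) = j*(j + 2)*(j + 1)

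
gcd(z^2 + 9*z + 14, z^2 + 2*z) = z + 2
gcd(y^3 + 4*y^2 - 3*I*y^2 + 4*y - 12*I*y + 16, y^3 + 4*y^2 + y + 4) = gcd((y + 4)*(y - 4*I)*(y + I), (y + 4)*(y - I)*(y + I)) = y^2 + y*(4 + I) + 4*I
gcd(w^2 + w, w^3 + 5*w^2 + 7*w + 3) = w + 1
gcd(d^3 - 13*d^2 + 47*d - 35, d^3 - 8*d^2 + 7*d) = d^2 - 8*d + 7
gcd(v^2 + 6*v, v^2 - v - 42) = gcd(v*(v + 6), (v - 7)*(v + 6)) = v + 6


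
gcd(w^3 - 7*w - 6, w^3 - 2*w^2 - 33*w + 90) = w - 3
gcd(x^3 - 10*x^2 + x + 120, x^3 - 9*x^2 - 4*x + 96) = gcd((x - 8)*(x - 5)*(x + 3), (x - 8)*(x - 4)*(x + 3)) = x^2 - 5*x - 24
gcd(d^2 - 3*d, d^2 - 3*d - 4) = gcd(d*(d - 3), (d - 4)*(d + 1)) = 1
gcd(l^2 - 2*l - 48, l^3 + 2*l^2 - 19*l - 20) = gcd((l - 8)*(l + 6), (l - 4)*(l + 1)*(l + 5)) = 1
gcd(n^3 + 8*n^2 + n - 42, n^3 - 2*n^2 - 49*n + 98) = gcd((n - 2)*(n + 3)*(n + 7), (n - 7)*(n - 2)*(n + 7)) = n^2 + 5*n - 14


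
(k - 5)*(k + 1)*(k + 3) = k^3 - k^2 - 17*k - 15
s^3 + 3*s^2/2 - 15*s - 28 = (s - 4)*(s + 2)*(s + 7/2)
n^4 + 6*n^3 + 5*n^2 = n^2*(n + 1)*(n + 5)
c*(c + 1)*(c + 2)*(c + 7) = c^4 + 10*c^3 + 23*c^2 + 14*c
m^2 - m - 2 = (m - 2)*(m + 1)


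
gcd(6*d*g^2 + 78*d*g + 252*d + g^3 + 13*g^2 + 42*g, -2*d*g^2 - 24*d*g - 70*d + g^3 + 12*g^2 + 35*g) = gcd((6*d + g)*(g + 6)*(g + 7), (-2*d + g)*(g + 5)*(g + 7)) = g + 7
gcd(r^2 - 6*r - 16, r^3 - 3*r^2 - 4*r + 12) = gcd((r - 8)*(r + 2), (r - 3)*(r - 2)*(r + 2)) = r + 2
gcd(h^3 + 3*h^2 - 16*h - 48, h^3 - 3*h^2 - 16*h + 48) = h^2 - 16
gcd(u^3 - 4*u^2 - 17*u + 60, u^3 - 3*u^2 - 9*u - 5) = u - 5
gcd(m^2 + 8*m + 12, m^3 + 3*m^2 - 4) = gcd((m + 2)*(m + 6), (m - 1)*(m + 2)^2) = m + 2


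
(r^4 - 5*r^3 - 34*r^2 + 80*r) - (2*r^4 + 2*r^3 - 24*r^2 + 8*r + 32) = -r^4 - 7*r^3 - 10*r^2 + 72*r - 32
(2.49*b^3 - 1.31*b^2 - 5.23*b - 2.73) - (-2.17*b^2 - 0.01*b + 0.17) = 2.49*b^3 + 0.86*b^2 - 5.22*b - 2.9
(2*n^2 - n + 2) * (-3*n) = -6*n^3 + 3*n^2 - 6*n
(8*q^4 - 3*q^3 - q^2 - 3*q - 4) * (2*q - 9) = 16*q^5 - 78*q^4 + 25*q^3 + 3*q^2 + 19*q + 36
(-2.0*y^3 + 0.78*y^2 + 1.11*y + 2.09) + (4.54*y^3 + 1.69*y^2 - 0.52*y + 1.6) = 2.54*y^3 + 2.47*y^2 + 0.59*y + 3.69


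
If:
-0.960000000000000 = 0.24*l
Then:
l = -4.00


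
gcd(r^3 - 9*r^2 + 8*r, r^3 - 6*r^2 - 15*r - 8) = r - 8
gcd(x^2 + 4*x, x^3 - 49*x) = x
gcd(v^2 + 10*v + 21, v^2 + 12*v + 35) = v + 7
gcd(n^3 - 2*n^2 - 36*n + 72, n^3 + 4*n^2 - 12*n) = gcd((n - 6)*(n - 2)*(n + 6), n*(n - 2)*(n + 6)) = n^2 + 4*n - 12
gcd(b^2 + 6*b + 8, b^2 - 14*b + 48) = 1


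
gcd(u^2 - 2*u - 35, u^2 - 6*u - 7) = u - 7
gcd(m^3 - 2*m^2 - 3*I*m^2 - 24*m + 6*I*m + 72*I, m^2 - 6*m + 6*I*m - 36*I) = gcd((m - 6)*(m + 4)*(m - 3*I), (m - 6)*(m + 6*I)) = m - 6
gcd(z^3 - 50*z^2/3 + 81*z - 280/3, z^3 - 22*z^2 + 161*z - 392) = z^2 - 15*z + 56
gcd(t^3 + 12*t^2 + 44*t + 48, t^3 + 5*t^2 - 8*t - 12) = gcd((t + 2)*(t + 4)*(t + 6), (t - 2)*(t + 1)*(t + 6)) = t + 6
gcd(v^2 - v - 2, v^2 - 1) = v + 1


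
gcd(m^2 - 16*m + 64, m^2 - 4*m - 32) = m - 8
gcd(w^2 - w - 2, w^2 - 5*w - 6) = w + 1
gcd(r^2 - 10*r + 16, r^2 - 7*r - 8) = r - 8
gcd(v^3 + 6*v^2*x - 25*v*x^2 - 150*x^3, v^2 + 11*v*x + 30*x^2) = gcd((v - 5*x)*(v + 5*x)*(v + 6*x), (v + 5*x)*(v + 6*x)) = v^2 + 11*v*x + 30*x^2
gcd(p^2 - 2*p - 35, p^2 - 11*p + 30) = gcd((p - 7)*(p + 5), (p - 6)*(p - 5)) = 1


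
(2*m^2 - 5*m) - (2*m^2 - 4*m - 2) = 2 - m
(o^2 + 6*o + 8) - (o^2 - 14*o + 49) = 20*o - 41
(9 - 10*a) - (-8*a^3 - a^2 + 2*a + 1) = 8*a^3 + a^2 - 12*a + 8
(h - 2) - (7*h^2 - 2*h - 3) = -7*h^2 + 3*h + 1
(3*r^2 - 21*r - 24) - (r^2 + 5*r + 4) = 2*r^2 - 26*r - 28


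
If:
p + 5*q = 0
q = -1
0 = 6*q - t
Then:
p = 5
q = -1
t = -6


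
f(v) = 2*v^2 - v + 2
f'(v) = 4*v - 1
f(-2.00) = 12.00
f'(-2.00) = -9.00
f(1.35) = 4.30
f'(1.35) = 4.40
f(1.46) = 4.80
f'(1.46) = 4.84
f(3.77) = 26.66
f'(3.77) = 14.08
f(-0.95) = 4.76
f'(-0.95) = -4.80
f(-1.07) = 5.36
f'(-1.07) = -5.28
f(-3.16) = 25.13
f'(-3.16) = -13.64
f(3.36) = 21.22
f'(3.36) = 12.44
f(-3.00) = 23.00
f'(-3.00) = -13.00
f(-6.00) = 80.00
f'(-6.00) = -25.00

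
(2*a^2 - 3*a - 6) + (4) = 2*a^2 - 3*a - 2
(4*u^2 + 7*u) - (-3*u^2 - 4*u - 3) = 7*u^2 + 11*u + 3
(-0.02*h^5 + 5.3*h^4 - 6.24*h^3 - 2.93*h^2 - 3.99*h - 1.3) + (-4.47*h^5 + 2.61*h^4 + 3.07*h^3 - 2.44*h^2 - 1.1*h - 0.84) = -4.49*h^5 + 7.91*h^4 - 3.17*h^3 - 5.37*h^2 - 5.09*h - 2.14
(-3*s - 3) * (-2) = 6*s + 6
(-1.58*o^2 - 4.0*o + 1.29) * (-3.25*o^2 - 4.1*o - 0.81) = 5.135*o^4 + 19.478*o^3 + 13.4873*o^2 - 2.049*o - 1.0449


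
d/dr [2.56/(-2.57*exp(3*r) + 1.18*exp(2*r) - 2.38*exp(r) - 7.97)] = (19.7376*exp(2*r) - 6.0416*exp(r) + 6.0928)*exp(r)/(2.57*exp(3*r) - 1.18*exp(2*r) + 2.38*exp(r) + 7.97)^2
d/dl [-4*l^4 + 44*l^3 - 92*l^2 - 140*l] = -16*l^3 + 132*l^2 - 184*l - 140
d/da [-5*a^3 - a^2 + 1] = a*(-15*a - 2)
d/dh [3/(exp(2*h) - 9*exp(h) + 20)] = (27 - 6*exp(h))*exp(h)/(exp(2*h) - 9*exp(h) + 20)^2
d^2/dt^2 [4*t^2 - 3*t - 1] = 8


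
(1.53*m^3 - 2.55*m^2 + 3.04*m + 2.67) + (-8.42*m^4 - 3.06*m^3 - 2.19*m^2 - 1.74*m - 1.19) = -8.42*m^4 - 1.53*m^3 - 4.74*m^2 + 1.3*m + 1.48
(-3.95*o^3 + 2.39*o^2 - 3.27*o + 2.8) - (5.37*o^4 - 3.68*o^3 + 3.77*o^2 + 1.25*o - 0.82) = -5.37*o^4 - 0.27*o^3 - 1.38*o^2 - 4.52*o + 3.62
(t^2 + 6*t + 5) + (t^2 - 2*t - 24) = 2*t^2 + 4*t - 19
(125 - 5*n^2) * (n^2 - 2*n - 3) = -5*n^4 + 10*n^3 + 140*n^2 - 250*n - 375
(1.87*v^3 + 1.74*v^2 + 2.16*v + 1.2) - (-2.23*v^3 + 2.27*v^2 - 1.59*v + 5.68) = 4.1*v^3 - 0.53*v^2 + 3.75*v - 4.48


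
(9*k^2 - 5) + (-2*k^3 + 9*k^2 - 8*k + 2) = -2*k^3 + 18*k^2 - 8*k - 3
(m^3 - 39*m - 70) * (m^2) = m^5 - 39*m^3 - 70*m^2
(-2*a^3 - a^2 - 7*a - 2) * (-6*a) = 12*a^4 + 6*a^3 + 42*a^2 + 12*a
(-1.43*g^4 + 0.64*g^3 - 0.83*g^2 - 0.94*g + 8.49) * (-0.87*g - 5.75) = 1.2441*g^5 + 7.6657*g^4 - 2.9579*g^3 + 5.5903*g^2 - 1.9813*g - 48.8175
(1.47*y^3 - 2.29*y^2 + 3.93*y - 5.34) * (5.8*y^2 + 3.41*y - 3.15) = 8.526*y^5 - 8.2693*y^4 + 10.3546*y^3 - 10.3572*y^2 - 30.5889*y + 16.821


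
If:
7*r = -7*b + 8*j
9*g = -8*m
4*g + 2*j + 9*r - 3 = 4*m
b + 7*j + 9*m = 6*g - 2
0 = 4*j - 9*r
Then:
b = 5522/40871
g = 8844/40871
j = 15813/81742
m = -19899/81742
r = 3514/40871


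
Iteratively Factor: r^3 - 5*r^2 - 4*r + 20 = (r + 2)*(r^2 - 7*r + 10) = (r - 5)*(r + 2)*(r - 2)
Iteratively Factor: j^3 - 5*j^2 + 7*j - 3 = (j - 1)*(j^2 - 4*j + 3) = (j - 3)*(j - 1)*(j - 1)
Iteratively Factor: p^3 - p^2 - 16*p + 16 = (p - 1)*(p^2 - 16) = (p - 1)*(p + 4)*(p - 4)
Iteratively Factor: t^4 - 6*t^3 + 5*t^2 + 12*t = (t)*(t^3 - 6*t^2 + 5*t + 12) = t*(t - 3)*(t^2 - 3*t - 4) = t*(t - 3)*(t + 1)*(t - 4)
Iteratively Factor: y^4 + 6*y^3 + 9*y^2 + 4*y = (y + 4)*(y^3 + 2*y^2 + y) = (y + 1)*(y + 4)*(y^2 + y) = y*(y + 1)*(y + 4)*(y + 1)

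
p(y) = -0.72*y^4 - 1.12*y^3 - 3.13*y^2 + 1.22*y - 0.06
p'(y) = -2.88*y^3 - 3.36*y^2 - 6.26*y + 1.22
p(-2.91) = -54.15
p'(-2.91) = 61.95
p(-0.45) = -1.17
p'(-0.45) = 3.62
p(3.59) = -207.43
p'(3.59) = -197.81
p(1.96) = -28.75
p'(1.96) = -45.64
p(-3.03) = -62.02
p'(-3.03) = 69.46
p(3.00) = -113.13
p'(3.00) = -125.56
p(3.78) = -247.66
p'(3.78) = -226.00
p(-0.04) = -0.11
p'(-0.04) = 1.47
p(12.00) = -17301.42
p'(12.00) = -5534.38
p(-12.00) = -13459.98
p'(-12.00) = 4569.14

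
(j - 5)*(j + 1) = j^2 - 4*j - 5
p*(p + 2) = p^2 + 2*p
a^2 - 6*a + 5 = (a - 5)*(a - 1)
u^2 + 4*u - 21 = (u - 3)*(u + 7)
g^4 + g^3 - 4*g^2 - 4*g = g*(g - 2)*(g + 1)*(g + 2)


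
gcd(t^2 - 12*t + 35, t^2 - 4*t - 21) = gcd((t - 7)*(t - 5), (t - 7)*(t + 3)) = t - 7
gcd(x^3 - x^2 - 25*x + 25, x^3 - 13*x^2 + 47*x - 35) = x^2 - 6*x + 5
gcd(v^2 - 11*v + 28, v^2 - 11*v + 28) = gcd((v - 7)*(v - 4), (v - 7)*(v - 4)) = v^2 - 11*v + 28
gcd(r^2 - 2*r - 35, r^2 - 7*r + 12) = 1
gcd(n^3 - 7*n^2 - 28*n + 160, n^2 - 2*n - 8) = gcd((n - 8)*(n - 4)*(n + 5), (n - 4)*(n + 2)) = n - 4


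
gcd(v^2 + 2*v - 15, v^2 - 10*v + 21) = v - 3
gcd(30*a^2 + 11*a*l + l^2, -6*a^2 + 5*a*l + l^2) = 6*a + l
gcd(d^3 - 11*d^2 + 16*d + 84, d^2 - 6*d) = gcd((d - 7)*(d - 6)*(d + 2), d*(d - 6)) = d - 6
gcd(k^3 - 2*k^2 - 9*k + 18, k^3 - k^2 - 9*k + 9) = k^2 - 9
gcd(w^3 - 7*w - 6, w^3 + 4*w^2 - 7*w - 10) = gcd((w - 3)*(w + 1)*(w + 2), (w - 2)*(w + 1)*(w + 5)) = w + 1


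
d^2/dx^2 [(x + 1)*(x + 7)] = 2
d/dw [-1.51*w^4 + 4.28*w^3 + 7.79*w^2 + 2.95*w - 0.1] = -6.04*w^3 + 12.84*w^2 + 15.58*w + 2.95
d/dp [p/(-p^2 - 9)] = (p^2 - 9)/(p^2 + 9)^2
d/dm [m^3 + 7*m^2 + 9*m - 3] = 3*m^2 + 14*m + 9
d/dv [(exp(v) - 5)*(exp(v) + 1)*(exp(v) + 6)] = (3*exp(2*v) + 4*exp(v) - 29)*exp(v)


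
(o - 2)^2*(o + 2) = o^3 - 2*o^2 - 4*o + 8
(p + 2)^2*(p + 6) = p^3 + 10*p^2 + 28*p + 24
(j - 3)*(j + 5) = j^2 + 2*j - 15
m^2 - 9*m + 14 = (m - 7)*(m - 2)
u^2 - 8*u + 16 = (u - 4)^2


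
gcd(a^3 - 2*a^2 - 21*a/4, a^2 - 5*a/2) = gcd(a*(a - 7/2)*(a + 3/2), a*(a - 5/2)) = a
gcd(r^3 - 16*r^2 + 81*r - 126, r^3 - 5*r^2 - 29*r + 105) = r^2 - 10*r + 21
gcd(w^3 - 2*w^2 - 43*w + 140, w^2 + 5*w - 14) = w + 7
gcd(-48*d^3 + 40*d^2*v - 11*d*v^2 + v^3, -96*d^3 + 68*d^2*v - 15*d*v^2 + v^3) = 12*d^2 - 7*d*v + v^2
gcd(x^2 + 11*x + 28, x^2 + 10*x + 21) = x + 7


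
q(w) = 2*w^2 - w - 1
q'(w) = 4*w - 1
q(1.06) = 0.19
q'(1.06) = 3.24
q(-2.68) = 16.04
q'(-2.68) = -11.72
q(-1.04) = 2.20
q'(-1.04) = -5.16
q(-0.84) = 1.25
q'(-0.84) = -4.36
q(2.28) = 7.12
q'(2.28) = 8.12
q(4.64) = 37.42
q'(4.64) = 17.56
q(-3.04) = 20.52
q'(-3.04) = -13.16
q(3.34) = 17.97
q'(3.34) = 12.36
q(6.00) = 65.00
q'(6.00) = 23.00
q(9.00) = 152.00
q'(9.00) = 35.00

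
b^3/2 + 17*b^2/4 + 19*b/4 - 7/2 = (b/2 + 1)*(b - 1/2)*(b + 7)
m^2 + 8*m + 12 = (m + 2)*(m + 6)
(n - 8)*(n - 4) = n^2 - 12*n + 32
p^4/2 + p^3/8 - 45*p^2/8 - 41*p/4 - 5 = (p/2 + 1/2)*(p - 4)*(p + 5/4)*(p + 2)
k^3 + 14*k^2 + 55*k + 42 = (k + 1)*(k + 6)*(k + 7)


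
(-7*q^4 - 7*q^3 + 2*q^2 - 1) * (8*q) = -56*q^5 - 56*q^4 + 16*q^3 - 8*q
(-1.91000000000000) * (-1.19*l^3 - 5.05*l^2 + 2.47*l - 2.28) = 2.2729*l^3 + 9.6455*l^2 - 4.7177*l + 4.3548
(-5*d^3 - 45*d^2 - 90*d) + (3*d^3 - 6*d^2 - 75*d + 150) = -2*d^3 - 51*d^2 - 165*d + 150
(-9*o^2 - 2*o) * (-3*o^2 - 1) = 27*o^4 + 6*o^3 + 9*o^2 + 2*o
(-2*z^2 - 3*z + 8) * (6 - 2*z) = 4*z^3 - 6*z^2 - 34*z + 48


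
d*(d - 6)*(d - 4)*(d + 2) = d^4 - 8*d^3 + 4*d^2 + 48*d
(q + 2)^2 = q^2 + 4*q + 4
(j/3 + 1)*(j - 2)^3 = j^4/3 - j^3 - 2*j^2 + 28*j/3 - 8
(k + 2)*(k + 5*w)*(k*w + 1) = k^3*w + 5*k^2*w^2 + 2*k^2*w + k^2 + 10*k*w^2 + 5*k*w + 2*k + 10*w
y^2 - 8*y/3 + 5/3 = (y - 5/3)*(y - 1)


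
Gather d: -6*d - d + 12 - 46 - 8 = -7*d - 42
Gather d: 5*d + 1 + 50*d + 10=55*d + 11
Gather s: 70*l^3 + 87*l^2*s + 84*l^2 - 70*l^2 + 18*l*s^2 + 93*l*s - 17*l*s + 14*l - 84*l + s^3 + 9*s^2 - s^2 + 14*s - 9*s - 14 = 70*l^3 + 14*l^2 - 70*l + s^3 + s^2*(18*l + 8) + s*(87*l^2 + 76*l + 5) - 14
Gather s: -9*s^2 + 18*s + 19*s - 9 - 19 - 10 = -9*s^2 + 37*s - 38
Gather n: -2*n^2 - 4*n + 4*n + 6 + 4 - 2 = 8 - 2*n^2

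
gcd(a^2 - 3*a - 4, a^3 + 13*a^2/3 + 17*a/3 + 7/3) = a + 1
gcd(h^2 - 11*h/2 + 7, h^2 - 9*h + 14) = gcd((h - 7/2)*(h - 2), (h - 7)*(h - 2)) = h - 2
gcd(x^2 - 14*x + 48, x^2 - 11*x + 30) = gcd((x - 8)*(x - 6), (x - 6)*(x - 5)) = x - 6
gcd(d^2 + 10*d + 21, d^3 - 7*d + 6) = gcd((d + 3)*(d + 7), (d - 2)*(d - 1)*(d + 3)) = d + 3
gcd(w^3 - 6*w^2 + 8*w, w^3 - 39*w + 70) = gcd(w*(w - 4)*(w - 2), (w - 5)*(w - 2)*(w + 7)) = w - 2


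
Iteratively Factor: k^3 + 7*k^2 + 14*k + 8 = (k + 1)*(k^2 + 6*k + 8) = (k + 1)*(k + 4)*(k + 2)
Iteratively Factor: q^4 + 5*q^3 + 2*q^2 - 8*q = (q + 2)*(q^3 + 3*q^2 - 4*q) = (q + 2)*(q + 4)*(q^2 - q) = (q - 1)*(q + 2)*(q + 4)*(q)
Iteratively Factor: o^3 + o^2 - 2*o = (o)*(o^2 + o - 2) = o*(o - 1)*(o + 2)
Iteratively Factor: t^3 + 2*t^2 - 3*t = (t - 1)*(t^2 + 3*t) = t*(t - 1)*(t + 3)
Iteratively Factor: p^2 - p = (p - 1)*(p)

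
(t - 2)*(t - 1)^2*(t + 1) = t^4 - 3*t^3 + t^2 + 3*t - 2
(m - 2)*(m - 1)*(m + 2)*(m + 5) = m^4 + 4*m^3 - 9*m^2 - 16*m + 20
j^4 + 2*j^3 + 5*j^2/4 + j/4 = j*(j + 1/2)^2*(j + 1)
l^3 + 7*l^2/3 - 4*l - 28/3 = (l - 2)*(l + 2)*(l + 7/3)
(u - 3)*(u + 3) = u^2 - 9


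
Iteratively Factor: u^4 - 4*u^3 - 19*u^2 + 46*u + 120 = (u - 5)*(u^3 + u^2 - 14*u - 24) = (u - 5)*(u + 2)*(u^2 - u - 12) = (u - 5)*(u + 2)*(u + 3)*(u - 4)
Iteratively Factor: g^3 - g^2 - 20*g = (g + 4)*(g^2 - 5*g) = g*(g + 4)*(g - 5)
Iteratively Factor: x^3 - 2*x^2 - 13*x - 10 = (x + 1)*(x^2 - 3*x - 10) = (x - 5)*(x + 1)*(x + 2)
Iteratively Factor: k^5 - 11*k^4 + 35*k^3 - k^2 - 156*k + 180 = (k - 3)*(k^4 - 8*k^3 + 11*k^2 + 32*k - 60) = (k - 5)*(k - 3)*(k^3 - 3*k^2 - 4*k + 12) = (k - 5)*(k - 3)*(k - 2)*(k^2 - k - 6) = (k - 5)*(k - 3)^2*(k - 2)*(k + 2)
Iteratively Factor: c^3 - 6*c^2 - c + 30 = (c - 5)*(c^2 - c - 6) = (c - 5)*(c - 3)*(c + 2)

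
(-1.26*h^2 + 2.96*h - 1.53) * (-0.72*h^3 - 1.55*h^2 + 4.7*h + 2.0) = 0.9072*h^5 - 0.1782*h^4 - 9.4084*h^3 + 13.7635*h^2 - 1.271*h - 3.06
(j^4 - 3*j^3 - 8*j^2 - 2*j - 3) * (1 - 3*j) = -3*j^5 + 10*j^4 + 21*j^3 - 2*j^2 + 7*j - 3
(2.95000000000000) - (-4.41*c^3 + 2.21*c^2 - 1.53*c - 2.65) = 4.41*c^3 - 2.21*c^2 + 1.53*c + 5.6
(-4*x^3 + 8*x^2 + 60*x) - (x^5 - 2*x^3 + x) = -x^5 - 2*x^3 + 8*x^2 + 59*x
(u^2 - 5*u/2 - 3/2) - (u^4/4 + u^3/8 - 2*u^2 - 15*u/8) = -u^4/4 - u^3/8 + 3*u^2 - 5*u/8 - 3/2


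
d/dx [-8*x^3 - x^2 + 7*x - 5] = -24*x^2 - 2*x + 7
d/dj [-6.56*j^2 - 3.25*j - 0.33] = -13.12*j - 3.25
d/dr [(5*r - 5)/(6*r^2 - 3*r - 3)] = -10/(12*r^2 + 12*r + 3)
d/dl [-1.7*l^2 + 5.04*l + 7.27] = 5.04 - 3.4*l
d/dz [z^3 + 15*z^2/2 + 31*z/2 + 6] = 3*z^2 + 15*z + 31/2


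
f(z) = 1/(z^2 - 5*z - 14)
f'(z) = (5 - 2*z)/(z^2 - 5*z - 14)^2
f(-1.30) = -0.17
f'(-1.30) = 0.23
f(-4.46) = 0.04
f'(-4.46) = 0.02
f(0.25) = -0.07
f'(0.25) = 0.02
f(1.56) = -0.05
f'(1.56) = 0.01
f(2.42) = -0.05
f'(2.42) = 0.00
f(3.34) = -0.05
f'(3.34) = -0.00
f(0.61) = -0.06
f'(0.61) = 0.01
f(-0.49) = -0.09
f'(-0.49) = 0.05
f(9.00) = 0.05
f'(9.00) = -0.03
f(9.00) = 0.05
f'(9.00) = -0.03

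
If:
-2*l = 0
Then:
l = 0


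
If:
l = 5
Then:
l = 5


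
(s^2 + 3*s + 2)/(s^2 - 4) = (s + 1)/(s - 2)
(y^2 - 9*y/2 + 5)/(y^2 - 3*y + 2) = (y - 5/2)/(y - 1)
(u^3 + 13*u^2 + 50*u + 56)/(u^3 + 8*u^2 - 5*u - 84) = (u + 2)/(u - 3)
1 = 1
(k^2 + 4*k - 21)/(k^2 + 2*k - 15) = (k + 7)/(k + 5)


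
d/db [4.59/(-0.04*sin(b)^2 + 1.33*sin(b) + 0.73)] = (0.3672*sin(b) - 6.1047)*cos(b)/(-0.04*sin(b)^2 + 1.33*sin(b) + 0.73)^2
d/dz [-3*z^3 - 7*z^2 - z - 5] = -9*z^2 - 14*z - 1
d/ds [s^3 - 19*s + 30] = 3*s^2 - 19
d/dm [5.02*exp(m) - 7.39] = 5.02*exp(m)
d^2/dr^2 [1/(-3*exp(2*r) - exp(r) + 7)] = (-2*(6*exp(r) + 1)^2*exp(r) + (12*exp(r) + 1)*(3*exp(2*r) + exp(r) - 7))*exp(r)/(3*exp(2*r) + exp(r) - 7)^3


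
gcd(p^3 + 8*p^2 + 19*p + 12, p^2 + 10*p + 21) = p + 3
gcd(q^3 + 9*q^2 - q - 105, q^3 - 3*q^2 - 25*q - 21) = 1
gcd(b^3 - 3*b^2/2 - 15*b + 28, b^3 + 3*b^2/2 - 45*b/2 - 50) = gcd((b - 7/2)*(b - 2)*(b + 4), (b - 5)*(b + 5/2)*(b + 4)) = b + 4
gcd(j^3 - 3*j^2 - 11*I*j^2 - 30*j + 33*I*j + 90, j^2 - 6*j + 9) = j - 3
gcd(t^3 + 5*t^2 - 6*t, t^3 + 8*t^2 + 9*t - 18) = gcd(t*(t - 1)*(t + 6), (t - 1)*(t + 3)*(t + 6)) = t^2 + 5*t - 6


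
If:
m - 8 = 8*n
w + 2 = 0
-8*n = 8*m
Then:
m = 8/9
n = -8/9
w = -2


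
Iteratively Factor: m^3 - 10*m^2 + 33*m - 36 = (m - 3)*(m^2 - 7*m + 12) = (m - 3)^2*(m - 4)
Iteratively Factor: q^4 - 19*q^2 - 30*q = (q + 3)*(q^3 - 3*q^2 - 10*q) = q*(q + 3)*(q^2 - 3*q - 10) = q*(q + 2)*(q + 3)*(q - 5)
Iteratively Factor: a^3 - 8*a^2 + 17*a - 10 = (a - 1)*(a^2 - 7*a + 10) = (a - 5)*(a - 1)*(a - 2)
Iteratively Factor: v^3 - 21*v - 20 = (v + 4)*(v^2 - 4*v - 5) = (v - 5)*(v + 4)*(v + 1)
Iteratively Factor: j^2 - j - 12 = (j + 3)*(j - 4)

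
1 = 1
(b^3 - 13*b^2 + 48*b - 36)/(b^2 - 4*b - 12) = (b^2 - 7*b + 6)/(b + 2)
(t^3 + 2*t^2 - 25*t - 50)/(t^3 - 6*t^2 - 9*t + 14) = (t^2 - 25)/(t^2 - 8*t + 7)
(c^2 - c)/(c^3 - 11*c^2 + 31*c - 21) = c/(c^2 - 10*c + 21)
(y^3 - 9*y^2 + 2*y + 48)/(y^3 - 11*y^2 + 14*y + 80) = (y - 3)/(y - 5)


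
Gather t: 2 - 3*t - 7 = -3*t - 5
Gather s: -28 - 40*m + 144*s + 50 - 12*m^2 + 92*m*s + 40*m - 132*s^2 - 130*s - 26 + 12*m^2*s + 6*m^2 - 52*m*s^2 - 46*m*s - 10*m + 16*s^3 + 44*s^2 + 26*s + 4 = -6*m^2 - 10*m + 16*s^3 + s^2*(-52*m - 88) + s*(12*m^2 + 46*m + 40)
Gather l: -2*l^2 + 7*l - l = -2*l^2 + 6*l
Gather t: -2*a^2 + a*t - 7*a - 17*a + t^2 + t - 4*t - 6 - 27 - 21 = -2*a^2 - 24*a + t^2 + t*(a - 3) - 54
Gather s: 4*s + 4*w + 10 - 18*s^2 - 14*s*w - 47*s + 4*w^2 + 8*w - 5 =-18*s^2 + s*(-14*w - 43) + 4*w^2 + 12*w + 5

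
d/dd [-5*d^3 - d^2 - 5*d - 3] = -15*d^2 - 2*d - 5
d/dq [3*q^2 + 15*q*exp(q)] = 15*q*exp(q) + 6*q + 15*exp(q)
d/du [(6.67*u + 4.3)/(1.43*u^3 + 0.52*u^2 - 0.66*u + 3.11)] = (-19.0762*u^3 - 21.9154*u^2 - 4.472*u + 23.5817)/(2.0449*u^6 + 1.4872*u^5 - 1.6172*u^4 + 8.2082*u^3 + 3.67*u^2 - 4.1052*u + 9.6721)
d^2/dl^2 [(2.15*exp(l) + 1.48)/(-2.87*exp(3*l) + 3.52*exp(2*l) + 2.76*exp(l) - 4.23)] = (-70.83734*exp(6*l) - 44.555028*exp(5*l) + 69.7053920000001*exp(4*l) + 310.299059*exp(3*l) - 73.505196*exp(2*l) - 124.5213*exp(l) - 55.748439)*exp(l)/(23.639903*exp(9*l) - 86.981664*exp(8*l) + 38.479812*exp(7*l) + 228.207797*exp(6*l) - 293.403888*exp(5*l) - 124.247736*exp(4*l) + 379.605069*exp(3*l) - 92.2816800000001*exp(2*l) - 148.153212*exp(l) + 75.686967)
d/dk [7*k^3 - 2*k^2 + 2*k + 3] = 21*k^2 - 4*k + 2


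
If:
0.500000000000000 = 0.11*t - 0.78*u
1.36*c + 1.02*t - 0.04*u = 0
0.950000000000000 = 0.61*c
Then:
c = 1.56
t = -2.11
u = -0.94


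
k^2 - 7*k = k*(k - 7)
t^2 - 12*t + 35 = (t - 7)*(t - 5)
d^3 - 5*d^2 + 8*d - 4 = (d - 2)^2*(d - 1)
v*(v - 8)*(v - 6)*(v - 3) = v^4 - 17*v^3 + 90*v^2 - 144*v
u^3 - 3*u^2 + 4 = (u - 2)^2*(u + 1)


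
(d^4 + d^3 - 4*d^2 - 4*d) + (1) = d^4 + d^3 - 4*d^2 - 4*d + 1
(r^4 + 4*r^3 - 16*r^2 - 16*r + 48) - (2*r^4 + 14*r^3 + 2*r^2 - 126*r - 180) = -r^4 - 10*r^3 - 18*r^2 + 110*r + 228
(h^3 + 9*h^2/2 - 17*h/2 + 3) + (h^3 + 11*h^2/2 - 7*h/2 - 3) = 2*h^3 + 10*h^2 - 12*h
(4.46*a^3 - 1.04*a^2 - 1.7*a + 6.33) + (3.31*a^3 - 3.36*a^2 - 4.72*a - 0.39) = 7.77*a^3 - 4.4*a^2 - 6.42*a + 5.94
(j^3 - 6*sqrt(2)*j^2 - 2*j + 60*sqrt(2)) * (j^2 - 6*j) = j^5 - 6*sqrt(2)*j^4 - 6*j^4 - 2*j^3 + 36*sqrt(2)*j^3 + 12*j^2 + 60*sqrt(2)*j^2 - 360*sqrt(2)*j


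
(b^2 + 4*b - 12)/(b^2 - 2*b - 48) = (b - 2)/(b - 8)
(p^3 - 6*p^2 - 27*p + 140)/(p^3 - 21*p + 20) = (p - 7)/(p - 1)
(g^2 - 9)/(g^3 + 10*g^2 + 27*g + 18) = (g - 3)/(g^2 + 7*g + 6)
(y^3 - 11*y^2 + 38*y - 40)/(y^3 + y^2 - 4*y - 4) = (y^2 - 9*y + 20)/(y^2 + 3*y + 2)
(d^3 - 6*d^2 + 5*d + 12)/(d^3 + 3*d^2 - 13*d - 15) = (d - 4)/(d + 5)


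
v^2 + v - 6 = (v - 2)*(v + 3)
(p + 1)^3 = p^3 + 3*p^2 + 3*p + 1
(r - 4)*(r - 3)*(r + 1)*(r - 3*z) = r^4 - 3*r^3*z - 6*r^3 + 18*r^2*z + 5*r^2 - 15*r*z + 12*r - 36*z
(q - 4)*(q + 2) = q^2 - 2*q - 8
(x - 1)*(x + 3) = x^2 + 2*x - 3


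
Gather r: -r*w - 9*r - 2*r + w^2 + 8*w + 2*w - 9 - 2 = r*(-w - 11) + w^2 + 10*w - 11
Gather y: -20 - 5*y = -5*y - 20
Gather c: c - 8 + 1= c - 7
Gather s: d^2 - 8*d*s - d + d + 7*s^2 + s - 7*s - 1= d^2 + 7*s^2 + s*(-8*d - 6) - 1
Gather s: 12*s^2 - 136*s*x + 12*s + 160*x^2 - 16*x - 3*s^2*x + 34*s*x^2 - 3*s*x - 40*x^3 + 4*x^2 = s^2*(12 - 3*x) + s*(34*x^2 - 139*x + 12) - 40*x^3 + 164*x^2 - 16*x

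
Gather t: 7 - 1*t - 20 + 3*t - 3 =2*t - 16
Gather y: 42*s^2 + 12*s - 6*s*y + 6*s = 42*s^2 - 6*s*y + 18*s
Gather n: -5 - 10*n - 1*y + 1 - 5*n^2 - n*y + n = -5*n^2 + n*(-y - 9) - y - 4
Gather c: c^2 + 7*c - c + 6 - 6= c^2 + 6*c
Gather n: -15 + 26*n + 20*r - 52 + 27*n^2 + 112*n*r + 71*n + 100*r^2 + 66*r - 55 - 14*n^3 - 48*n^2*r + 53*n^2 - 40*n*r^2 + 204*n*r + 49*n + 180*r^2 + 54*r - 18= -14*n^3 + n^2*(80 - 48*r) + n*(-40*r^2 + 316*r + 146) + 280*r^2 + 140*r - 140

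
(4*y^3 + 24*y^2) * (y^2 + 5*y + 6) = 4*y^5 + 44*y^4 + 144*y^3 + 144*y^2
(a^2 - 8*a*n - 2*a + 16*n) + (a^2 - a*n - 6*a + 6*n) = 2*a^2 - 9*a*n - 8*a + 22*n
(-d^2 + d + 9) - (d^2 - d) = -2*d^2 + 2*d + 9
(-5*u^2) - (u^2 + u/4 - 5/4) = -6*u^2 - u/4 + 5/4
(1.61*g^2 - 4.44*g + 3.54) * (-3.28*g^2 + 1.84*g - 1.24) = -5.2808*g^4 + 17.5256*g^3 - 21.7772*g^2 + 12.0192*g - 4.3896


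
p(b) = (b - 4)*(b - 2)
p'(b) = 2*b - 6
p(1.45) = 1.40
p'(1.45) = -3.10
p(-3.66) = 43.36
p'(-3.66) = -13.32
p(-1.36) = 18.01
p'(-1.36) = -8.72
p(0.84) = 3.67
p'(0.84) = -4.32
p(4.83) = 2.35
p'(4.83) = 3.66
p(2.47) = -0.72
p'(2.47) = -1.06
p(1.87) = 0.28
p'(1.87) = -2.26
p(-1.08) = 15.65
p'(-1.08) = -8.16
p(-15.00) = 323.00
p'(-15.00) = -36.00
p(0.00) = 8.00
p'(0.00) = -6.00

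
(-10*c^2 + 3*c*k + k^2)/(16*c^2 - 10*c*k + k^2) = (-5*c - k)/(8*c - k)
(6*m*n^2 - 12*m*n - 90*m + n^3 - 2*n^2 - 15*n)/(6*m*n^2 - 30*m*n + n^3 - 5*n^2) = (n + 3)/n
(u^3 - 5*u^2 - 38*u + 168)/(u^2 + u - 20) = (u^2 - u - 42)/(u + 5)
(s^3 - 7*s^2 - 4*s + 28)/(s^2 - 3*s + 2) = (s^2 - 5*s - 14)/(s - 1)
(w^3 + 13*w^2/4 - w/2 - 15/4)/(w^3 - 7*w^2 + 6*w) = (4*w^2 + 17*w + 15)/(4*w*(w - 6))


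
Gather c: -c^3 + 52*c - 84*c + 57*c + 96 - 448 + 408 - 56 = -c^3 + 25*c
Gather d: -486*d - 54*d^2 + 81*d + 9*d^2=-45*d^2 - 405*d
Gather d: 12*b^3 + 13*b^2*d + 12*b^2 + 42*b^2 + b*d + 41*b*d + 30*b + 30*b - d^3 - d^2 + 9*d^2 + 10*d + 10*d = 12*b^3 + 54*b^2 + 60*b - d^3 + 8*d^2 + d*(13*b^2 + 42*b + 20)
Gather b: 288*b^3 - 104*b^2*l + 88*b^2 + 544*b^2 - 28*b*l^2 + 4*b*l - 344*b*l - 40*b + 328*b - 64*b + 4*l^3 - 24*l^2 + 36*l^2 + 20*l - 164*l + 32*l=288*b^3 + b^2*(632 - 104*l) + b*(-28*l^2 - 340*l + 224) + 4*l^3 + 12*l^2 - 112*l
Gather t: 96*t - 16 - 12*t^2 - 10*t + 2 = -12*t^2 + 86*t - 14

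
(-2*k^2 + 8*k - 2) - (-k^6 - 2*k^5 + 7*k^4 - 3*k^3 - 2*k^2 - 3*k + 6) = k^6 + 2*k^5 - 7*k^4 + 3*k^3 + 11*k - 8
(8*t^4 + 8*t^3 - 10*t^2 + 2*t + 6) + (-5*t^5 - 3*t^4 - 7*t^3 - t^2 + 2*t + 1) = -5*t^5 + 5*t^4 + t^3 - 11*t^2 + 4*t + 7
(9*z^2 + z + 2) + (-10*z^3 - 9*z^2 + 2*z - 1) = -10*z^3 + 3*z + 1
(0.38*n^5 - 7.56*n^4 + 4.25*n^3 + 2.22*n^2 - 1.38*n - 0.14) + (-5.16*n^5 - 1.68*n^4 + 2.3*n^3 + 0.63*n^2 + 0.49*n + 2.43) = -4.78*n^5 - 9.24*n^4 + 6.55*n^3 + 2.85*n^2 - 0.89*n + 2.29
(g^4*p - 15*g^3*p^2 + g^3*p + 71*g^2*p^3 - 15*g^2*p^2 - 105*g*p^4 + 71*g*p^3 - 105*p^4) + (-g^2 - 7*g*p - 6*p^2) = g^4*p - 15*g^3*p^2 + g^3*p + 71*g^2*p^3 - 15*g^2*p^2 - g^2 - 105*g*p^4 + 71*g*p^3 - 7*g*p - 105*p^4 - 6*p^2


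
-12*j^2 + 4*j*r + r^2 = (-2*j + r)*(6*j + r)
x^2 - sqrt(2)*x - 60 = (x - 6*sqrt(2))*(x + 5*sqrt(2))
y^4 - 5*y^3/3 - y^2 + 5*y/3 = y*(y - 5/3)*(y - 1)*(y + 1)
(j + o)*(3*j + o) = 3*j^2 + 4*j*o + o^2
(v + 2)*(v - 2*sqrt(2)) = v^2 - 2*sqrt(2)*v + 2*v - 4*sqrt(2)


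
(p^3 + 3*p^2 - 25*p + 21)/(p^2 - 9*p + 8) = (p^2 + 4*p - 21)/(p - 8)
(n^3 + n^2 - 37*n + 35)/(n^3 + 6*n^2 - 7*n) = (n - 5)/n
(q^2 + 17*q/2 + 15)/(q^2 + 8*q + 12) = (q + 5/2)/(q + 2)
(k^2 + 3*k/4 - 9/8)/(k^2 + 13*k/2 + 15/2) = (k - 3/4)/(k + 5)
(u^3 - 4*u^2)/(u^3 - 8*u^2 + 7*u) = u*(u - 4)/(u^2 - 8*u + 7)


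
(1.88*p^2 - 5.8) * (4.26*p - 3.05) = 8.0088*p^3 - 5.734*p^2 - 24.708*p + 17.69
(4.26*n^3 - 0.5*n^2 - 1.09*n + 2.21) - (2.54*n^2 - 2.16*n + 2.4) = 4.26*n^3 - 3.04*n^2 + 1.07*n - 0.19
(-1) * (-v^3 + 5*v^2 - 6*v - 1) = v^3 - 5*v^2 + 6*v + 1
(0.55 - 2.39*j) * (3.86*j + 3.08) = -9.2254*j^2 - 5.2382*j + 1.694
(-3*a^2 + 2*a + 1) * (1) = -3*a^2 + 2*a + 1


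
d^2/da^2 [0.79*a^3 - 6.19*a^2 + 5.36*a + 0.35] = 4.74*a - 12.38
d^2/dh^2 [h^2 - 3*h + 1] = 2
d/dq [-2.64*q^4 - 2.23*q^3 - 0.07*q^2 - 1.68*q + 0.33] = -10.56*q^3 - 6.69*q^2 - 0.14*q - 1.68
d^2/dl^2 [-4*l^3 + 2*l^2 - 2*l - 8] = 4 - 24*l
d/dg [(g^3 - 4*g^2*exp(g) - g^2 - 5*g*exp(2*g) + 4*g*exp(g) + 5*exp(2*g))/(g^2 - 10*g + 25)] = (-4*g^3*exp(g) + g^3 - 10*g^2*exp(2*g) + 24*g^2*exp(g) - 15*g^2 + 65*g*exp(2*g) + 16*g*exp(g) + 10*g - 35*exp(2*g) - 20*exp(g))/(g^3 - 15*g^2 + 75*g - 125)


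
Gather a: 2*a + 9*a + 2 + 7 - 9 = 11*a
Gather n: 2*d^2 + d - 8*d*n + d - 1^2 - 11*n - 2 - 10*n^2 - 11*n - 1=2*d^2 + 2*d - 10*n^2 + n*(-8*d - 22) - 4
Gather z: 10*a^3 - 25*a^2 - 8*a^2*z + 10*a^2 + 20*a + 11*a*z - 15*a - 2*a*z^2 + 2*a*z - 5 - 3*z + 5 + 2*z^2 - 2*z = 10*a^3 - 15*a^2 + 5*a + z^2*(2 - 2*a) + z*(-8*a^2 + 13*a - 5)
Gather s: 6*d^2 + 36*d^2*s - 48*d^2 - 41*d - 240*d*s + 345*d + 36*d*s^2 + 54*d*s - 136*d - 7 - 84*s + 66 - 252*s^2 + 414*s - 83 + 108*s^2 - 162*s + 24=-42*d^2 + 168*d + s^2*(36*d - 144) + s*(36*d^2 - 186*d + 168)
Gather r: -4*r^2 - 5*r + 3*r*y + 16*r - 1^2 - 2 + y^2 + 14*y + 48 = -4*r^2 + r*(3*y + 11) + y^2 + 14*y + 45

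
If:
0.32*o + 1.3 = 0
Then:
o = -4.06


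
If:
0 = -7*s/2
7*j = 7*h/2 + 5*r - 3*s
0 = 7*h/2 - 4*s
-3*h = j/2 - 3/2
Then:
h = 0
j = 3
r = 21/5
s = 0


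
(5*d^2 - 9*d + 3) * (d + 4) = 5*d^3 + 11*d^2 - 33*d + 12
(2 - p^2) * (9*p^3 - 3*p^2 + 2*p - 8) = -9*p^5 + 3*p^4 + 16*p^3 + 2*p^2 + 4*p - 16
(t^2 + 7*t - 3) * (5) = 5*t^2 + 35*t - 15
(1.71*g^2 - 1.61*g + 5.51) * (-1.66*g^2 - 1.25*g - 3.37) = -2.8386*g^4 + 0.5351*g^3 - 12.8968*g^2 - 1.4618*g - 18.5687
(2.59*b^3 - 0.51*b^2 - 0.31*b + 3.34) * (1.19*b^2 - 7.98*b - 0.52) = 3.0821*b^5 - 21.2751*b^4 + 2.3541*b^3 + 6.7136*b^2 - 26.492*b - 1.7368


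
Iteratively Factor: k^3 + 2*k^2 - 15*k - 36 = (k + 3)*(k^2 - k - 12) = (k + 3)^2*(k - 4)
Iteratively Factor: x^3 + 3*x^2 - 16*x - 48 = (x + 4)*(x^2 - x - 12) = (x - 4)*(x + 4)*(x + 3)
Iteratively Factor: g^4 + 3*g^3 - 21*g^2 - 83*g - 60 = (g - 5)*(g^3 + 8*g^2 + 19*g + 12) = (g - 5)*(g + 1)*(g^2 + 7*g + 12) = (g - 5)*(g + 1)*(g + 4)*(g + 3)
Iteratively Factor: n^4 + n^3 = (n + 1)*(n^3) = n*(n + 1)*(n^2) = n^2*(n + 1)*(n)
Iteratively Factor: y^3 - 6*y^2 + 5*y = (y)*(y^2 - 6*y + 5) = y*(y - 5)*(y - 1)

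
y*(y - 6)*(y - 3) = y^3 - 9*y^2 + 18*y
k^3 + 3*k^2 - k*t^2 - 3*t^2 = (k + 3)*(k - t)*(k + t)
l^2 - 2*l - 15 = (l - 5)*(l + 3)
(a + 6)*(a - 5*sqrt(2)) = a^2 - 5*sqrt(2)*a + 6*a - 30*sqrt(2)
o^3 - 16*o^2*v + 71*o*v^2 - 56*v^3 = (o - 8*v)*(o - 7*v)*(o - v)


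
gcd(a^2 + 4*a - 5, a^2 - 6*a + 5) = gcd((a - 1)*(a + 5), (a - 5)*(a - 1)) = a - 1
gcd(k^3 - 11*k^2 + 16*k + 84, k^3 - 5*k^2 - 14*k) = k^2 - 5*k - 14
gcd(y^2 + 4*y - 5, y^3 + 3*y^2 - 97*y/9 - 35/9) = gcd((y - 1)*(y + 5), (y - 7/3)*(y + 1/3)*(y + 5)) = y + 5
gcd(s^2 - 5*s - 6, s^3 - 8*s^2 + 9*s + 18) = s^2 - 5*s - 6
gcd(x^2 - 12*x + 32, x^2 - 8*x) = x - 8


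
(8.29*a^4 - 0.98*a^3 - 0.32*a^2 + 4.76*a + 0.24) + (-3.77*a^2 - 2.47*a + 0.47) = 8.29*a^4 - 0.98*a^3 - 4.09*a^2 + 2.29*a + 0.71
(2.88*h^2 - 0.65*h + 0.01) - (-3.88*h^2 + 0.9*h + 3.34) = 6.76*h^2 - 1.55*h - 3.33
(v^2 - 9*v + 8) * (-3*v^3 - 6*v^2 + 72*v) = -3*v^5 + 21*v^4 + 102*v^3 - 696*v^2 + 576*v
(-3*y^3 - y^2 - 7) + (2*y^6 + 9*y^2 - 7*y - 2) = 2*y^6 - 3*y^3 + 8*y^2 - 7*y - 9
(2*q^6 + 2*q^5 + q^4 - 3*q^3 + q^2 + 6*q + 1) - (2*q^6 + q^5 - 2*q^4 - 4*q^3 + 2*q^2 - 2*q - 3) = q^5 + 3*q^4 + q^3 - q^2 + 8*q + 4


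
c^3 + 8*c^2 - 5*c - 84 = (c - 3)*(c + 4)*(c + 7)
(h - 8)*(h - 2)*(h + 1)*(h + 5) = h^4 - 4*h^3 - 39*h^2 + 46*h + 80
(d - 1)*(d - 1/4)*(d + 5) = d^3 + 15*d^2/4 - 6*d + 5/4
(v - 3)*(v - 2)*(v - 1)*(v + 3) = v^4 - 3*v^3 - 7*v^2 + 27*v - 18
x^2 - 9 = (x - 3)*(x + 3)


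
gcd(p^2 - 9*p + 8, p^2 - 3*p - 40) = p - 8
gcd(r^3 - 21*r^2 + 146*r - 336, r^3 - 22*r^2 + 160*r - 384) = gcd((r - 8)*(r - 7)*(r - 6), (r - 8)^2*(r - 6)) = r^2 - 14*r + 48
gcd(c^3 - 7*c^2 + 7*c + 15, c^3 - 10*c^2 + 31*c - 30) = c^2 - 8*c + 15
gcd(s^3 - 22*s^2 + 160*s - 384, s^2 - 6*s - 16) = s - 8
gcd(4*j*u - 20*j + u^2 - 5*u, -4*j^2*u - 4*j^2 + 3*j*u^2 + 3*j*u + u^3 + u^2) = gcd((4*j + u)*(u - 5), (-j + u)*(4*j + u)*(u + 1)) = 4*j + u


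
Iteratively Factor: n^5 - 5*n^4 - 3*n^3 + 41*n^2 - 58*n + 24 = (n - 1)*(n^4 - 4*n^3 - 7*n^2 + 34*n - 24) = (n - 4)*(n - 1)*(n^3 - 7*n + 6) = (n - 4)*(n - 1)*(n + 3)*(n^2 - 3*n + 2) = (n - 4)*(n - 1)^2*(n + 3)*(n - 2)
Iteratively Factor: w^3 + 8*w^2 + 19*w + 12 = (w + 4)*(w^2 + 4*w + 3) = (w + 3)*(w + 4)*(w + 1)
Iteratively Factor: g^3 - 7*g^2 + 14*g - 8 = (g - 4)*(g^2 - 3*g + 2) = (g - 4)*(g - 1)*(g - 2)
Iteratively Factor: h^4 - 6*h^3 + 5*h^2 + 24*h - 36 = (h - 3)*(h^3 - 3*h^2 - 4*h + 12) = (h - 3)^2*(h^2 - 4) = (h - 3)^2*(h + 2)*(h - 2)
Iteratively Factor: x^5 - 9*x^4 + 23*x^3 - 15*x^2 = (x)*(x^4 - 9*x^3 + 23*x^2 - 15*x) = x*(x - 5)*(x^3 - 4*x^2 + 3*x) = x^2*(x - 5)*(x^2 - 4*x + 3) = x^2*(x - 5)*(x - 1)*(x - 3)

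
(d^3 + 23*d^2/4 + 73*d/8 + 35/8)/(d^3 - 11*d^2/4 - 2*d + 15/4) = (2*d^2 + 9*d + 7)/(2*(d^2 - 4*d + 3))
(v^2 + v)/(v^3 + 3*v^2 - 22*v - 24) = v/(v^2 + 2*v - 24)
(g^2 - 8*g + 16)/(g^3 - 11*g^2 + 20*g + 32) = (g - 4)/(g^2 - 7*g - 8)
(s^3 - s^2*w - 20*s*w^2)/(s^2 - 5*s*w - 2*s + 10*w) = s*(s + 4*w)/(s - 2)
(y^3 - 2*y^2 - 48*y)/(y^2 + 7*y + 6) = y*(y - 8)/(y + 1)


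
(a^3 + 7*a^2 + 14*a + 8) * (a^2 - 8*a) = a^5 - a^4 - 42*a^3 - 104*a^2 - 64*a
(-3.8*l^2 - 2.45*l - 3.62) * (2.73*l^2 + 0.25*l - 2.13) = -10.374*l^4 - 7.6385*l^3 - 2.4011*l^2 + 4.3135*l + 7.7106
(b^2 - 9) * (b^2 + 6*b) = b^4 + 6*b^3 - 9*b^2 - 54*b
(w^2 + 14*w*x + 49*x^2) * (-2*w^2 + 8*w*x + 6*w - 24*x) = -2*w^4 - 20*w^3*x + 6*w^3 + 14*w^2*x^2 + 60*w^2*x + 392*w*x^3 - 42*w*x^2 - 1176*x^3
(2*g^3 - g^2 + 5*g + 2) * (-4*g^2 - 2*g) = -8*g^5 - 18*g^3 - 18*g^2 - 4*g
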